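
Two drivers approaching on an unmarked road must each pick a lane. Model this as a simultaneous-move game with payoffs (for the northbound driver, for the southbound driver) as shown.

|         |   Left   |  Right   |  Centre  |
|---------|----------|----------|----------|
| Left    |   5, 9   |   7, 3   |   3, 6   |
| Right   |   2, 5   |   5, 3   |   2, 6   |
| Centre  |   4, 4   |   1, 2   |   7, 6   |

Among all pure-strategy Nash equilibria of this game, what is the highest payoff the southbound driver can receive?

9

Both Left is a pure NE (the northbound driver: 5 ≥ 4; the southbound driver: 9 ≥ 6). The southbound driver gets 9.
Both Centre is a pure NE (the northbound driver: 7 ≥ 3; the southbound driver: 6 ≥ 4). The southbound driver gets 6.
Every other cell has a profitable deviation for at least one player. Highest of {9, 6} is 9.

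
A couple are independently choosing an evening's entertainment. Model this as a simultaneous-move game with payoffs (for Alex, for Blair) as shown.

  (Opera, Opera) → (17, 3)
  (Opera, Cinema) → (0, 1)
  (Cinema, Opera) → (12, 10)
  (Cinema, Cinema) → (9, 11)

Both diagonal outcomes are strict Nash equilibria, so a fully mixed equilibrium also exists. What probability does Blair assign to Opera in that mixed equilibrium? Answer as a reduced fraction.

Blair's mix q on Opera must make Alex indifferent between Opera and Cinema.
Alex's payoff from Opera: 17q + 0(1−q). From Cinema: 12q + 9(1−q).
Set equal: 5q = 9(1−q) → q = 9/14.

9/14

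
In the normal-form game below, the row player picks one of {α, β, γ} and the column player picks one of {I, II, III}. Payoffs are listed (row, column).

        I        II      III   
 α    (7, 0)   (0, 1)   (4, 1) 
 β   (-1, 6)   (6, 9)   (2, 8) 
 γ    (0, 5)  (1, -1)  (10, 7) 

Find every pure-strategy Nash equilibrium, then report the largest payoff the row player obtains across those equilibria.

10

(β, II) is a pure NE (the row player: 6 ≥ 1; the column player: 9 ≥ 8). The row player gets 6.
(γ, III) is a pure NE (the row player: 10 ≥ 4; the column player: 7 ≥ 5). The row player gets 10.
Every other cell has a profitable deviation for at least one player. Highest of {6, 10} is 10.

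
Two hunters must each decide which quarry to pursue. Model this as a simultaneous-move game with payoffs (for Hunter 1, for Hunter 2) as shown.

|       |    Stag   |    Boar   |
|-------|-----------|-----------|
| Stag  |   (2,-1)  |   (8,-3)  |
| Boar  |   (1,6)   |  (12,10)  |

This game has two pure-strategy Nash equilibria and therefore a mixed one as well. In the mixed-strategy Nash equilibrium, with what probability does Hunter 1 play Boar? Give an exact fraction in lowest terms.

1/3

Hunter 1's mix p on Stag must make Hunter 2 indifferent between Stag and Boar.
Hunter 2's payoff from Stag: (-1)p + 6(1−p). From Boar: (-3)p + 10(1−p).
Set equal: 2p = 4(1−p) → p = 4/6 = 2/3.
Probability on Boar is 1 − 2/3 = 1/3.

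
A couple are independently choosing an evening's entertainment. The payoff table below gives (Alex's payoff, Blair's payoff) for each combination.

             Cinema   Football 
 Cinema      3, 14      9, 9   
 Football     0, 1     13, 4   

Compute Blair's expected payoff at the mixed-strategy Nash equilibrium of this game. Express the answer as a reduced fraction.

47/8

Alex mixes with probability p on Cinema, chosen so Blair is indifferent: 14p + 1(1−p) = 9p + 4(1−p) gives p = 3/8.
Blair's expected payoff is 14·3/8 + 1·5/8 = 47/8.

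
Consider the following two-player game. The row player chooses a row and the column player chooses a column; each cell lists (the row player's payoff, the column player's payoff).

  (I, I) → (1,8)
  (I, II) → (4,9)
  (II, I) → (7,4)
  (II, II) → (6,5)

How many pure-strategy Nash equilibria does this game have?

Both II: the row player gets 6 (best alternative 4); the column player gets 5 (best alternative 4). Neither deviates — NE.
Both I is not a NE: the row player would switch to II (7 > 1).
No other cell survives both best-response checks, so there is 1 pure NE.

1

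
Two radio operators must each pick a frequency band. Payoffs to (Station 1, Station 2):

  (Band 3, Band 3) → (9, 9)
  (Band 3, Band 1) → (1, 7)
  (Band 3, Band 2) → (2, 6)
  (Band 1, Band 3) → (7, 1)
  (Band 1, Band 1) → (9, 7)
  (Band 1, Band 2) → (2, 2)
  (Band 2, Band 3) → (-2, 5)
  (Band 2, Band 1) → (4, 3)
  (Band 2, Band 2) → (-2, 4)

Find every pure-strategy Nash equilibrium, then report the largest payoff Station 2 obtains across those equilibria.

9

Both Band 3 is a pure NE (Station 1: 9 ≥ 7; Station 2: 9 ≥ 7). Station 2 gets 9.
Both Band 1 is a pure NE (Station 1: 9 ≥ 4; Station 2: 7 ≥ 2). Station 2 gets 7.
Every other cell has a profitable deviation for at least one player. Highest of {9, 7} is 9.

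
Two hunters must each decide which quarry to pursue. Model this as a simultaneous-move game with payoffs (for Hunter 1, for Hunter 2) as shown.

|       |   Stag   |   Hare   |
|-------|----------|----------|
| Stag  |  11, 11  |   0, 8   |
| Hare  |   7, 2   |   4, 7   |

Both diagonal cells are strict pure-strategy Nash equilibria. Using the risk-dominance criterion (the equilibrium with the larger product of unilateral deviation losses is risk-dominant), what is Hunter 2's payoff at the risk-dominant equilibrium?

At both Stag: Hunter 1 loses 11 − 7 = 4 by deviating; Hunter 2 loses 11 − 8 = 3. Product = 4·3 = 12.
At both Hare: Hunter 1 loses 4 − 0 = 4 by deviating; Hunter 2 loses 7 − 2 = 5. Product = 4·5 = 20.
20 > 12, so both Hare is risk-dominant. Hunter 2's payoff there is 7.

7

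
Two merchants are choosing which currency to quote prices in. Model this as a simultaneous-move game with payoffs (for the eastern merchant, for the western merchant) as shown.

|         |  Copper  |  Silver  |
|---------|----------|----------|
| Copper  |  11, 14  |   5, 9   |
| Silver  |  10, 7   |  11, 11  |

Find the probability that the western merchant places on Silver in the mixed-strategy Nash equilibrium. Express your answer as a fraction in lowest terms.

The western merchant's mix q on Copper must make the eastern merchant indifferent between Copper and Silver.
The eastern merchant's payoff from Copper: 11q + 5(1−q). From Silver: 10q + 11(1−q).
Set equal: 1q = 6(1−q) → q = 6/7.
Probability on Silver is 1 − 6/7 = 1/7.

1/7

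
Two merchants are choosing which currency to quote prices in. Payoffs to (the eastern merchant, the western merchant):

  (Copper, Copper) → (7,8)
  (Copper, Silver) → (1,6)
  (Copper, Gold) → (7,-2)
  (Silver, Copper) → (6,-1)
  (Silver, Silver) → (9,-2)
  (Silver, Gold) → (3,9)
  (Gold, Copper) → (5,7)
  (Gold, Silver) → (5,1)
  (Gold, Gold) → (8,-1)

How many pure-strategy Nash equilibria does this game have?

Both Copper: the eastern merchant gets 7 (best alternative 6); the western merchant gets 8 (best alternative 6). Neither deviates — NE.
Both Gold is not a NE: the western merchant would switch to Copper (7 > -1).
No other cell survives both best-response checks, so there is 1 pure NE.

1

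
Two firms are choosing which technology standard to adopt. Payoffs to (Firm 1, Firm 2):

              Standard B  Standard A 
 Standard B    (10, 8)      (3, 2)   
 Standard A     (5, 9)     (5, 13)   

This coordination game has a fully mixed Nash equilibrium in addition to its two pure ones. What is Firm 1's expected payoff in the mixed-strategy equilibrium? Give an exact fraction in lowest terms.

5

Firm 2 mixes with probability q on Standard B, chosen so Firm 1 is indifferent: 10q + 3(1−q) = 5q + 5(1−q) gives q = 2/7.
Firm 1's expected payoff (from either row, since indifferent) is 10·2/7 + 3·5/7 = 5.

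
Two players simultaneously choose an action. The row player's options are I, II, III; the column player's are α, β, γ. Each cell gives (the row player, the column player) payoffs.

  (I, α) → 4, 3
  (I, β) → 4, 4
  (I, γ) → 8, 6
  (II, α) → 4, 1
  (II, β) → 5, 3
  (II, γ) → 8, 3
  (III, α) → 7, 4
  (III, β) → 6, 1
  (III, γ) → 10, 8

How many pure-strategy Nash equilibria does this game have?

1

(III, γ): the row player gets 10 (best alternative 8); the column player gets 8 (best alternative 4). Neither deviates — NE.
(II, β) is not a NE: the row player would switch to III (6 > 5).
No other cell survives both best-response checks, so there is 1 pure NE.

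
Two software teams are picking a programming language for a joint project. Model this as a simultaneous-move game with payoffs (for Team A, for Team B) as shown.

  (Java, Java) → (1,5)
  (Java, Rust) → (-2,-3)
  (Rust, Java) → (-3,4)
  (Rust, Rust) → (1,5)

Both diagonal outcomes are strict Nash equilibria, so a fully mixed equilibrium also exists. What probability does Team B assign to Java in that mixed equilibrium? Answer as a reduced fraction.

Team B's mix q on Java must make Team A indifferent between Java and Rust.
Team A's payoff from Java: 1q + (-2)(1−q). From Rust: (-3)q + 1(1−q).
Set equal: 4q = 3(1−q) → q = 3/7.

3/7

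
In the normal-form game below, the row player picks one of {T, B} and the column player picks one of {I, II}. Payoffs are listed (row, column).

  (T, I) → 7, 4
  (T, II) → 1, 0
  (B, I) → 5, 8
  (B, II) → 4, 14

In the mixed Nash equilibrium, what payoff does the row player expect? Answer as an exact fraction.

The column player mixes with probability q on I, chosen so the row player is indifferent: 7q + 1(1−q) = 5q + 4(1−q) gives q = 3/5.
The row player's expected payoff (from either row, since indifferent) is 7·3/5 + 1·2/5 = 23/5.

23/5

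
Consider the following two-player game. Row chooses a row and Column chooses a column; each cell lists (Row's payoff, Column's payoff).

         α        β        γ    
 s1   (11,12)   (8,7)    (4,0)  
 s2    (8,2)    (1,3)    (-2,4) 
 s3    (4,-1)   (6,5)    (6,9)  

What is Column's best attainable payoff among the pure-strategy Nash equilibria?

(s1, α) is a pure NE (Row: 11 ≥ 8; Column: 12 ≥ 7). Column gets 12.
(s3, γ) is a pure NE (Row: 6 ≥ 4; Column: 9 ≥ 5). Column gets 9.
Every other cell has a profitable deviation for at least one player. Highest of {12, 9} is 12.

12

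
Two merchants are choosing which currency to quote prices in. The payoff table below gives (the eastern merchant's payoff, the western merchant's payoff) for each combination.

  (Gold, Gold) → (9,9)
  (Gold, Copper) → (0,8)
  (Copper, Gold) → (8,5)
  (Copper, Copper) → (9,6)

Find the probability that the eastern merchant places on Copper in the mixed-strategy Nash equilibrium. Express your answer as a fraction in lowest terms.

1/2

The eastern merchant's mix p on Gold must make the western merchant indifferent between Gold and Copper.
The western merchant's payoff from Gold: 9p + 5(1−p). From Copper: 8p + 6(1−p).
Set equal: 1p = 1(1−p) → p = 1/2.
Probability on Copper is 1 − 1/2 = 1/2.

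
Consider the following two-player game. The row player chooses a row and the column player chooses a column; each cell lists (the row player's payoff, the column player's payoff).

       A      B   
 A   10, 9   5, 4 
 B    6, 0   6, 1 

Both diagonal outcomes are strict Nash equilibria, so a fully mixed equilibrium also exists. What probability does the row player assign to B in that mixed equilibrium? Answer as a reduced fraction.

5/6

The row player's mix p on A must make the column player indifferent between A and B.
The column player's payoff from A: 9p + 0(1−p). From B: 4p + 1(1−p).
Set equal: 5p = 1(1−p) → p = 1/6.
Probability on B is 1 − 1/6 = 5/6.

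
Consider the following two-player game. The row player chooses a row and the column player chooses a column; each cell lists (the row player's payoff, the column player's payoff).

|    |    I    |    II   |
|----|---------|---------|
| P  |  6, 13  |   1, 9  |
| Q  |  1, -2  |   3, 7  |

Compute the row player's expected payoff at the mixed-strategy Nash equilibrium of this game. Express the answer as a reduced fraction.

17/7

The column player mixes with probability q on I, chosen so the row player is indifferent: 6q + 1(1−q) = 1q + 3(1−q) gives q = 2/7.
The row player's expected payoff (from either row, since indifferent) is 6·2/7 + 1·5/7 = 17/7.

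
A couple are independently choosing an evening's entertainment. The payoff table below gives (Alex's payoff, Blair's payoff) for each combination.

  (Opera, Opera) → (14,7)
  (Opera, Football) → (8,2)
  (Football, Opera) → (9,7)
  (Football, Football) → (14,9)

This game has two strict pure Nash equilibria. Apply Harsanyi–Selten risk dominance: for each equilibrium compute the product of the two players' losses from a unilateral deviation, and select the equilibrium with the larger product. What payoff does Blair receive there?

At both Opera: Alex loses 14 − 9 = 5 by deviating; Blair loses 7 − 2 = 5. Product = 5·5 = 25.
At both Football: Alex loses 14 − 8 = 6 by deviating; Blair loses 9 − 7 = 2. Product = 6·2 = 12.
25 > 12, so both Opera is risk-dominant. Blair's payoff there is 7.

7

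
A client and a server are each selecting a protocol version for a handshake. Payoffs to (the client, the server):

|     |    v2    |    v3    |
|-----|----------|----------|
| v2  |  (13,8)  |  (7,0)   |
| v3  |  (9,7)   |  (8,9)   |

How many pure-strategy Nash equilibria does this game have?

2

Both v2: the client gets 13 (best alternative 9); the server gets 8 (best alternative 0). Neither deviates — NE.
Both v3: the client gets 8 (best alternative 7); the server gets 9 (best alternative 7). Neither deviates — NE.
(v2, v3) is not a NE: the client would switch to v3 (8 > 7).
No other cell survives both best-response checks, so there are 2 pure NE.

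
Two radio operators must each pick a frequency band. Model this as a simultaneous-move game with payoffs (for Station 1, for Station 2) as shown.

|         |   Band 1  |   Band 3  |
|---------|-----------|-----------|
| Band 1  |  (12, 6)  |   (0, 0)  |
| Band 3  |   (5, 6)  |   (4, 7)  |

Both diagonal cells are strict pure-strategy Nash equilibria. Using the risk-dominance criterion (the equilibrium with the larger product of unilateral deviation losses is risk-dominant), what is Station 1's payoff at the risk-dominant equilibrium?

At both Band 1: Station 1 loses 12 − 5 = 7 by deviating; Station 2 loses 6 − 0 = 6. Product = 7·6 = 42.
At both Band 3: Station 1 loses 4 − 0 = 4 by deviating; Station 2 loses 7 − 6 = 1. Product = 4·1 = 4.
42 > 4, so both Band 1 is risk-dominant. Station 1's payoff there is 12.

12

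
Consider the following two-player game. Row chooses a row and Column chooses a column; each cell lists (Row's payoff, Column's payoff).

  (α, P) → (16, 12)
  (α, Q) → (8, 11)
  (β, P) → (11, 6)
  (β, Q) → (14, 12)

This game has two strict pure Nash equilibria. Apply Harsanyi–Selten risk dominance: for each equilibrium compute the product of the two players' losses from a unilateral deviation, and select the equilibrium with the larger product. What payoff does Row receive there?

At (α, P): Row loses 16 − 11 = 5 by deviating; Column loses 12 − 11 = 1. Product = 5·1 = 5.
At (β, Q): Row loses 14 − 8 = 6 by deviating; Column loses 12 − 6 = 6. Product = 6·6 = 36.
36 > 5, so (β, Q) is risk-dominant. Row's payoff there is 14.

14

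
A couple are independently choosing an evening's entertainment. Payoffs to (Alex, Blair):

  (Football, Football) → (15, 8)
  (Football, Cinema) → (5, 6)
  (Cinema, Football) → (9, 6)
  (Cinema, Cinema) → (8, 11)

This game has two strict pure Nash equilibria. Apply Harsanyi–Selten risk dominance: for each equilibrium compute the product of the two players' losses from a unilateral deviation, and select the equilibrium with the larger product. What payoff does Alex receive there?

At both Football: Alex loses 15 − 9 = 6 by deviating; Blair loses 8 − 6 = 2. Product = 6·2 = 12.
At both Cinema: Alex loses 8 − 5 = 3 by deviating; Blair loses 11 − 6 = 5. Product = 3·5 = 15.
15 > 12, so both Cinema is risk-dominant. Alex's payoff there is 8.

8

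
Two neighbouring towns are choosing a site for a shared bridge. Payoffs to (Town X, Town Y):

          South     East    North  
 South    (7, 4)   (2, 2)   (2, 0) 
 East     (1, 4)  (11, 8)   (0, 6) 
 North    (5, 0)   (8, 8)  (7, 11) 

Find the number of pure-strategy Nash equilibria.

Both South: Town X gets 7 (best alternative 5); Town Y gets 4 (best alternative 2). Neither deviates — NE.
Both East: Town X gets 11 (best alternative 8); Town Y gets 8 (best alternative 6). Neither deviates — NE.
Both North: Town X gets 7 (best alternative 2); Town Y gets 11 (best alternative 8). Neither deviates — NE.
(South, East) is not a NE: Town X would switch to East (11 > 2).
No other cell survives both best-response checks, so there are 3 pure NE.

3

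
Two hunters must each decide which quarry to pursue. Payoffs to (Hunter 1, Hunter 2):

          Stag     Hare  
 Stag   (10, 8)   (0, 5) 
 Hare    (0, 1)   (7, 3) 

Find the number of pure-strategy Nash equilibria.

2

Both Stag: Hunter 1 gets 10 (best alternative 0); Hunter 2 gets 8 (best alternative 5). Neither deviates — NE.
Both Hare: Hunter 1 gets 7 (best alternative 0); Hunter 2 gets 3 (best alternative 1). Neither deviates — NE.
(Stag, Hare) is not a NE: Hunter 1 would switch to Hare (7 > 0).
No other cell survives both best-response checks, so there are 2 pure NE.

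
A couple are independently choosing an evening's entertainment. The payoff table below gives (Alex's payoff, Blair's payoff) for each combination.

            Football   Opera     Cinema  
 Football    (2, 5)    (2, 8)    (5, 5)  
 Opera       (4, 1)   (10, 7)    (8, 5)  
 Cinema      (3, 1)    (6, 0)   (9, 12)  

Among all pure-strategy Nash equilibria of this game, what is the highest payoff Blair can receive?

12

Both Opera is a pure NE (Alex: 10 ≥ 6; Blair: 7 ≥ 5). Blair gets 7.
Both Cinema is a pure NE (Alex: 9 ≥ 8; Blair: 12 ≥ 1). Blair gets 12.
Every other cell has a profitable deviation for at least one player. Highest of {7, 12} is 12.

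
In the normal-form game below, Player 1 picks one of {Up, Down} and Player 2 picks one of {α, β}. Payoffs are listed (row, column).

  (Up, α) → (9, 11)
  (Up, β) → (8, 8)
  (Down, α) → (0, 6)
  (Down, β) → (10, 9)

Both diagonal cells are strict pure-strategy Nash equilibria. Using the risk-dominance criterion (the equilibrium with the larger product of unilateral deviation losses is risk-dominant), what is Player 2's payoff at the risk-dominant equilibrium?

At (Up, α): Player 1 loses 9 − 0 = 9 by deviating; Player 2 loses 11 − 8 = 3. Product = 9·3 = 27.
At (Down, β): Player 1 loses 10 − 8 = 2 by deviating; Player 2 loses 9 − 6 = 3. Product = 2·3 = 6.
27 > 6, so (Up, α) is risk-dominant. Player 2's payoff there is 11.

11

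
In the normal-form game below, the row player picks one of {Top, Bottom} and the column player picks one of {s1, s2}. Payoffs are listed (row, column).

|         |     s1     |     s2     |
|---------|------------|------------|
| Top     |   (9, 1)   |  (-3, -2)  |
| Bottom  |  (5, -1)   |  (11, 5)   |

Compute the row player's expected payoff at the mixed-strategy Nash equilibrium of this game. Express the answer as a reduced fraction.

19/3

The column player mixes with probability q on s1, chosen so the row player is indifferent: 9q + (-3)(1−q) = 5q + 11(1−q) gives q = 7/9.
The row player's expected payoff (from either row, since indifferent) is 9·7/9 + (-3)·2/9 = 19/3.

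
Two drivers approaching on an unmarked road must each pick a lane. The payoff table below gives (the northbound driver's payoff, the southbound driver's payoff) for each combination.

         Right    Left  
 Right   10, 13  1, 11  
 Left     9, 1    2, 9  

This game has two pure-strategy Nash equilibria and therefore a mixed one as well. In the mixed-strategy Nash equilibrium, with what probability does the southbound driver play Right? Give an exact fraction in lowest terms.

1/2

The southbound driver's mix q on Right must make the northbound driver indifferent between Right and Left.
The northbound driver's payoff from Right: 10q + 1(1−q). From Left: 9q + 2(1−q).
Set equal: 1q = 1(1−q) → q = 1/2.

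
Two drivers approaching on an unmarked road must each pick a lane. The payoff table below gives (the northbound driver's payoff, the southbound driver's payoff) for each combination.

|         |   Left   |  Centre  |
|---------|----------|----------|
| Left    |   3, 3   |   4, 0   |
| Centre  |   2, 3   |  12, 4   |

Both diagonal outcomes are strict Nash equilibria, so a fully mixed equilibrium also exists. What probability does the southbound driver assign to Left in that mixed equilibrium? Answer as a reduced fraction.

The southbound driver's mix q on Left must make the northbound driver indifferent between Left and Centre.
The northbound driver's payoff from Left: 3q + 4(1−q). From Centre: 2q + 12(1−q).
Set equal: 1q = 8(1−q) → q = 8/9.

8/9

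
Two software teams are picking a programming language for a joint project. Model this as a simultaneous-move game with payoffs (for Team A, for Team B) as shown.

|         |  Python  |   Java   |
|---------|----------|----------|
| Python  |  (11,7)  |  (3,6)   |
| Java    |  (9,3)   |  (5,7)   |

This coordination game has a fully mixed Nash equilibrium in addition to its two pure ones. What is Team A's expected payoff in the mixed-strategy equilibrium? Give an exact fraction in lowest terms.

Team B mixes with probability q on Python, chosen so Team A is indifferent: 11q + 3(1−q) = 9q + 5(1−q) gives q = 1/2.
Team A's expected payoff (from either row, since indifferent) is 11·1/2 + 3·1/2 = 7.

7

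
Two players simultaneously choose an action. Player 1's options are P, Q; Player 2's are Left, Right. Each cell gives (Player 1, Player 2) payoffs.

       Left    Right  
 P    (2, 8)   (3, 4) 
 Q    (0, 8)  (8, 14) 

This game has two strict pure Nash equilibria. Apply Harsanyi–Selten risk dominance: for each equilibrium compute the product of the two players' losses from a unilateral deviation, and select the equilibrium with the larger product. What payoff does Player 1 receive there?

At (P, Left): Player 1 loses 2 − 0 = 2 by deviating; Player 2 loses 8 − 4 = 4. Product = 2·4 = 8.
At (Q, Right): Player 1 loses 8 − 3 = 5 by deviating; Player 2 loses 14 − 8 = 6. Product = 5·6 = 30.
30 > 8, so (Q, Right) is risk-dominant. Player 1's payoff there is 8.

8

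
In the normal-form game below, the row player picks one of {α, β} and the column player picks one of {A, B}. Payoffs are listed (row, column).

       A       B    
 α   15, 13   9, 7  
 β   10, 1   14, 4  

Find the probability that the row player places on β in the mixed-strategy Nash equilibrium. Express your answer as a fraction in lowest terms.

2/3

The row player's mix p on α must make the column player indifferent between A and B.
The column player's payoff from A: 13p + 1(1−p). From B: 7p + 4(1−p).
Set equal: 6p = 3(1−p) → p = 3/9 = 1/3.
Probability on β is 1 − 1/3 = 2/3.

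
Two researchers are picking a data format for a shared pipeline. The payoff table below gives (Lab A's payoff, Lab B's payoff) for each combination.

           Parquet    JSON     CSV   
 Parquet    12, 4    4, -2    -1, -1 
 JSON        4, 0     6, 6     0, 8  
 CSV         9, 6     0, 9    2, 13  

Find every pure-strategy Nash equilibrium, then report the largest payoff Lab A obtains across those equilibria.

Both Parquet is a pure NE (Lab A: 12 ≥ 9; Lab B: 4 ≥ -1). Lab A gets 12.
Both CSV is a pure NE (Lab A: 2 ≥ 0; Lab B: 13 ≥ 9). Lab A gets 2.
Every other cell has a profitable deviation for at least one player. Highest of {12, 2} is 12.

12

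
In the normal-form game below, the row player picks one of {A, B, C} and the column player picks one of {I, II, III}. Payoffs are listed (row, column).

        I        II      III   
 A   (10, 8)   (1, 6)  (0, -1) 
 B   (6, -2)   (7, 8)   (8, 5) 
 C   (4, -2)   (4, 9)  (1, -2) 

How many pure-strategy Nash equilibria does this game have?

(A, I): the row player gets 10 (best alternative 6); the column player gets 8 (best alternative 6). Neither deviates — NE.
(B, II): the row player gets 7 (best alternative 4); the column player gets 8 (best alternative 5). Neither deviates — NE.
(C, III) is not a NE: the row player would switch to B (8 > 1).
No other cell survives both best-response checks, so there are 2 pure NE.

2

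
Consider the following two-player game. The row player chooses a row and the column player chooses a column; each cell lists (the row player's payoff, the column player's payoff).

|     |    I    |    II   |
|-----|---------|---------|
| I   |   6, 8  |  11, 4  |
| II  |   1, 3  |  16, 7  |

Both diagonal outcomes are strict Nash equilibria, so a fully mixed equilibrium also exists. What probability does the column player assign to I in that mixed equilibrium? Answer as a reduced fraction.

1/2

The column player's mix q on I must make the row player indifferent between I and II.
The row player's payoff from I: 6q + 11(1−q). From II: 1q + 16(1−q).
Set equal: 5q = 5(1−q) → q = 5/10 = 1/2.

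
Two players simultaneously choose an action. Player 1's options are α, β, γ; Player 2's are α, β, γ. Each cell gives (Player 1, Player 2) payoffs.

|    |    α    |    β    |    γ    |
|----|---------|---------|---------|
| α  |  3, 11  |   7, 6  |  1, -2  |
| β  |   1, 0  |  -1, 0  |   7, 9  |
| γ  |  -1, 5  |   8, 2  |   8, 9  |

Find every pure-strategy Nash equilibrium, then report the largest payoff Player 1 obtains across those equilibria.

Both α is a pure NE (Player 1: 3 ≥ 1; Player 2: 11 ≥ 6). Player 1 gets 3.
Both γ is a pure NE (Player 1: 8 ≥ 7; Player 2: 9 ≥ 5). Player 1 gets 8.
Every other cell has a profitable deviation for at least one player. Highest of {3, 8} is 8.

8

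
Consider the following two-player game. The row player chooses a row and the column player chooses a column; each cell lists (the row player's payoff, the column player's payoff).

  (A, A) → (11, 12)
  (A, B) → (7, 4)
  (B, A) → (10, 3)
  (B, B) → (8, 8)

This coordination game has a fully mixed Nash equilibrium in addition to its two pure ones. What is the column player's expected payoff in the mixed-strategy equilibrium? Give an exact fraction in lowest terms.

The row player mixes with probability p on A, chosen so the column player is indifferent: 12p + 3(1−p) = 4p + 8(1−p) gives p = 5/13.
The column player's expected payoff is 12·5/13 + 3·8/13 = 84/13.

84/13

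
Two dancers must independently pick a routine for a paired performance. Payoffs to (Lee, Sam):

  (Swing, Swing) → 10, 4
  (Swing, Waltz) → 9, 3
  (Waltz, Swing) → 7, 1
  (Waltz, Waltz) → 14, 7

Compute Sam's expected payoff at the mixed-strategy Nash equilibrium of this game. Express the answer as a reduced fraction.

Lee mixes with probability p on Swing, chosen so Sam is indifferent: 4p + 1(1−p) = 3p + 7(1−p) gives p = 6/7.
Sam's expected payoff is 4·6/7 + 1·1/7 = 25/7.

25/7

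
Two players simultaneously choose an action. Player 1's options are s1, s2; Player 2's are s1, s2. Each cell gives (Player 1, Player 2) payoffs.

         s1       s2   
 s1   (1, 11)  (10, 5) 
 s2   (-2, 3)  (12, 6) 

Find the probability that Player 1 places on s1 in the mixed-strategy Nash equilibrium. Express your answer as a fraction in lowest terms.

1/3

Player 1's mix p on s1 must make Player 2 indifferent between s1 and s2.
Player 2's payoff from s1: 11p + 3(1−p). From s2: 5p + 6(1−p).
Set equal: 6p = 3(1−p) → p = 3/9 = 1/3.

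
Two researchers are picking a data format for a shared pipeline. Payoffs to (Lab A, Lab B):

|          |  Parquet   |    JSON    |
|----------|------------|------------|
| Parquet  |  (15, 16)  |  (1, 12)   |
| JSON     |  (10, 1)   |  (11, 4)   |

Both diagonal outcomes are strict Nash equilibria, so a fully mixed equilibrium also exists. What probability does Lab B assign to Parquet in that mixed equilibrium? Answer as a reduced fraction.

2/3

Lab B's mix q on Parquet must make Lab A indifferent between Parquet and JSON.
Lab A's payoff from Parquet: 15q + 1(1−q). From JSON: 10q + 11(1−q).
Set equal: 5q = 10(1−q) → q = 10/15 = 2/3.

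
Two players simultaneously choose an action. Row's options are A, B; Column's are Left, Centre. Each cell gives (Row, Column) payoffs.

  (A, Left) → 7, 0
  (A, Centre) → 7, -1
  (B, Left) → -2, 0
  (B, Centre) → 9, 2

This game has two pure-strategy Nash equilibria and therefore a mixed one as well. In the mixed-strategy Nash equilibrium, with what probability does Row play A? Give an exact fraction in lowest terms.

Row's mix p on A must make Column indifferent between Left and Centre.
Column's payoff from Left: 0p + 0(1−p). From Centre: (-1)p + 2(1−p).
Set equal: 1p = 2(1−p) → p = 2/3.

2/3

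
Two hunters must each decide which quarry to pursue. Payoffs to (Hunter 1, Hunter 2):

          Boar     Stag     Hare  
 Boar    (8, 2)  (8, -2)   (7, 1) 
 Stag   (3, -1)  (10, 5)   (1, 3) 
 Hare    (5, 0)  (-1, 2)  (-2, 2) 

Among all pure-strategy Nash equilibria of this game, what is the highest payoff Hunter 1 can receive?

10

Both Boar is a pure NE (Hunter 1: 8 ≥ 5; Hunter 2: 2 ≥ 1). Hunter 1 gets 8.
Both Stag is a pure NE (Hunter 1: 10 ≥ 8; Hunter 2: 5 ≥ 3). Hunter 1 gets 10.
Every other cell has a profitable deviation for at least one player. Highest of {8, 10} is 10.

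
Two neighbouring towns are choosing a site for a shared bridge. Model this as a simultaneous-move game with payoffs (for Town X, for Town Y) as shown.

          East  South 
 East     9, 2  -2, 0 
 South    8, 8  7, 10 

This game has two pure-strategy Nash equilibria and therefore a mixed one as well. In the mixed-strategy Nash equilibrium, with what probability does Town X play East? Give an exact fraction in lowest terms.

1/2

Town X's mix p on East must make Town Y indifferent between East and South.
Town Y's payoff from East: 2p + 8(1−p). From South: 0p + 10(1−p).
Set equal: 2p = 2(1−p) → p = 2/4 = 1/2.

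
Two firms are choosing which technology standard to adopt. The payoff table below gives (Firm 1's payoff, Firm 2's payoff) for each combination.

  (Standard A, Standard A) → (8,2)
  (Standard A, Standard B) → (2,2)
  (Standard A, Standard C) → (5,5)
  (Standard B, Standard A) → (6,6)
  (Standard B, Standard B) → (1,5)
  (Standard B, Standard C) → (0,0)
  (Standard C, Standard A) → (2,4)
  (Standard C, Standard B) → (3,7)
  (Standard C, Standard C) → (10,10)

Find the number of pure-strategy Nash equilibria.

1

Both Standard C: Firm 1 gets 10 (best alternative 5); Firm 2 gets 10 (best alternative 7). Neither deviates — NE.
Both Standard B is not a NE: Firm 1 would switch to Standard C (3 > 1).
No other cell survives both best-response checks, so there is 1 pure NE.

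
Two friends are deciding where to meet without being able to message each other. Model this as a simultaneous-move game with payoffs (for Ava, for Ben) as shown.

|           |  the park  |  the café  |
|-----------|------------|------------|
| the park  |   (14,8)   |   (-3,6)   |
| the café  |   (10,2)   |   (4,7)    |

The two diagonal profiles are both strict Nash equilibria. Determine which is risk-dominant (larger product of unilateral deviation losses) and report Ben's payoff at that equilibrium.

At both the park: Ava loses 14 − 10 = 4 by deviating; Ben loses 8 − 6 = 2. Product = 4·2 = 8.
At both the café: Ava loses 4 − (-3) = 7 by deviating; Ben loses 7 − 2 = 5. Product = 7·5 = 35.
35 > 8, so both the café is risk-dominant. Ben's payoff there is 7.

7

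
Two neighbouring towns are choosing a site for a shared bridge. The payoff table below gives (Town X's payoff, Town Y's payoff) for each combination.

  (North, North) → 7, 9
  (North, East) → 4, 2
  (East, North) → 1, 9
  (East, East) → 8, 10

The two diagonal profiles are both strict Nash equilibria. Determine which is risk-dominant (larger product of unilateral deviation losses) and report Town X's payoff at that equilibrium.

7

At both North: Town X loses 7 − 1 = 6 by deviating; Town Y loses 9 − 2 = 7. Product = 6·7 = 42.
At both East: Town X loses 8 − 4 = 4 by deviating; Town Y loses 10 − 9 = 1. Product = 4·1 = 4.
42 > 4, so both North is risk-dominant. Town X's payoff there is 7.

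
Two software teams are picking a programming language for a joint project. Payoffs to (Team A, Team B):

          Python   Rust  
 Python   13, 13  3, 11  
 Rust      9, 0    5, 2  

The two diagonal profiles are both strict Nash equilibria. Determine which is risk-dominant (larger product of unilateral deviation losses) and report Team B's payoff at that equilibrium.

At both Python: Team A loses 13 − 9 = 4 by deviating; Team B loses 13 − 11 = 2. Product = 4·2 = 8.
At both Rust: Team A loses 5 − 3 = 2 by deviating; Team B loses 2 − 0 = 2. Product = 2·2 = 4.
8 > 4, so both Python is risk-dominant. Team B's payoff there is 13.

13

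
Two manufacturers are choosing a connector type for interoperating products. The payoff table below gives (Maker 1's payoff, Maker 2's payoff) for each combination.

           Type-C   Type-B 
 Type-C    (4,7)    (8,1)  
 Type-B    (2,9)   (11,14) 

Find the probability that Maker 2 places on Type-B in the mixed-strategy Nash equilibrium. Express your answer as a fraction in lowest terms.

2/5

Maker 2's mix q on Type-C must make Maker 1 indifferent between Type-C and Type-B.
Maker 1's payoff from Type-C: 4q + 8(1−q). From Type-B: 2q + 11(1−q).
Set equal: 2q = 3(1−q) → q = 3/5.
Probability on Type-B is 1 − 3/5 = 2/5.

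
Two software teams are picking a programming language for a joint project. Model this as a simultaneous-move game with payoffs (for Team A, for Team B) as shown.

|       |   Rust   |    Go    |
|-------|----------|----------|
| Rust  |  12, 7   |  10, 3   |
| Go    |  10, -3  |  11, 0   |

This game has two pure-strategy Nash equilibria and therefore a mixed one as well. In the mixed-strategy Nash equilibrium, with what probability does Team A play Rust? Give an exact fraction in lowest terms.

3/7

Team A's mix p on Rust must make Team B indifferent between Rust and Go.
Team B's payoff from Rust: 7p + (-3)(1−p). From Go: 3p + 0(1−p).
Set equal: 4p = 3(1−p) → p = 3/7.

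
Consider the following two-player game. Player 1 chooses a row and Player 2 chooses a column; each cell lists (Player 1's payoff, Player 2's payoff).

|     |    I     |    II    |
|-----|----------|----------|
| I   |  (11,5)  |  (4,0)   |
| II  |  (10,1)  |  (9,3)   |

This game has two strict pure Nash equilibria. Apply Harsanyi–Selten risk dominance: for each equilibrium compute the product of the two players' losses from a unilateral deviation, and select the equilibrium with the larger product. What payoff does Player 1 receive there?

9

At both I: Player 1 loses 11 − 10 = 1 by deviating; Player 2 loses 5 − 0 = 5. Product = 1·5 = 5.
At both II: Player 1 loses 9 − 4 = 5 by deviating; Player 2 loses 3 − 1 = 2. Product = 5·2 = 10.
10 > 5, so both II is risk-dominant. Player 1's payoff there is 9.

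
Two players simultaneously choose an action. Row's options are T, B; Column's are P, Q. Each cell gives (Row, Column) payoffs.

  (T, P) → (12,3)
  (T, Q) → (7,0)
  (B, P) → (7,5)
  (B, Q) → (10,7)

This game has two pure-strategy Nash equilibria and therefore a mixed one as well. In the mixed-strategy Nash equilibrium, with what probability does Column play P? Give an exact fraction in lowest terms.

3/8

Column's mix q on P must make Row indifferent between T and B.
Row's payoff from T: 12q + 7(1−q). From B: 7q + 10(1−q).
Set equal: 5q = 3(1−q) → q = 3/8.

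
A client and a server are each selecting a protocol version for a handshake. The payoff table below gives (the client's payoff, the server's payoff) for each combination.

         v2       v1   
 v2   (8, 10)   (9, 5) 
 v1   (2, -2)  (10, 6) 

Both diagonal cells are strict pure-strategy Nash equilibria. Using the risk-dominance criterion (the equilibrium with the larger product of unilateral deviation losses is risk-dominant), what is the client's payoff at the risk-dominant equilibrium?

At both v2: the client loses 8 − 2 = 6 by deviating; the server loses 10 − 5 = 5. Product = 6·5 = 30.
At both v1: the client loses 10 − 9 = 1 by deviating; the server loses 6 − (-2) = 8. Product = 1·8 = 8.
30 > 8, so both v2 is risk-dominant. The client's payoff there is 8.

8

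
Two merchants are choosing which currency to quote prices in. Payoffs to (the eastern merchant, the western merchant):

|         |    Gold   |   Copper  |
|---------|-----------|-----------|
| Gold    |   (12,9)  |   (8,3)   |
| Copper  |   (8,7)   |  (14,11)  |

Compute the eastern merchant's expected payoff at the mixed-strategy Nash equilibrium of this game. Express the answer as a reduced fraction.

52/5

The western merchant mixes with probability q on Gold, chosen so the eastern merchant is indifferent: 12q + 8(1−q) = 8q + 14(1−q) gives q = 3/5.
The eastern merchant's expected payoff (from either row, since indifferent) is 12·3/5 + 8·2/5 = 52/5.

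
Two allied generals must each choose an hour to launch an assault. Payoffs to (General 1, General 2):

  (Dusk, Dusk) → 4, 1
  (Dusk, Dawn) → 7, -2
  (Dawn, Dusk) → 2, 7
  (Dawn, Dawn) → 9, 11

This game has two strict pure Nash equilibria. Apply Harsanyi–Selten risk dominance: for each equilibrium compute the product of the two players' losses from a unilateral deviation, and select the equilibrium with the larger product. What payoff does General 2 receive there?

11

At both Dusk: General 1 loses 4 − 2 = 2 by deviating; General 2 loses 1 − (-2) = 3. Product = 2·3 = 6.
At both Dawn: General 1 loses 9 − 7 = 2 by deviating; General 2 loses 11 − 7 = 4. Product = 2·4 = 8.
8 > 6, so both Dawn is risk-dominant. General 2's payoff there is 11.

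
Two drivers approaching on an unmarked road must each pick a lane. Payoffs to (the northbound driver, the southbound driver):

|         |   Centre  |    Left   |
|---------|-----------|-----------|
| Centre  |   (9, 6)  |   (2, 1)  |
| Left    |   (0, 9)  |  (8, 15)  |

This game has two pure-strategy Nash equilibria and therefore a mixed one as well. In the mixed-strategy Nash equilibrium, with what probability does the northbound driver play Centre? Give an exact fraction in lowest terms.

6/11

The northbound driver's mix p on Centre must make the southbound driver indifferent between Centre and Left.
The southbound driver's payoff from Centre: 6p + 9(1−p). From Left: 1p + 15(1−p).
Set equal: 5p = 6(1−p) → p = 6/11.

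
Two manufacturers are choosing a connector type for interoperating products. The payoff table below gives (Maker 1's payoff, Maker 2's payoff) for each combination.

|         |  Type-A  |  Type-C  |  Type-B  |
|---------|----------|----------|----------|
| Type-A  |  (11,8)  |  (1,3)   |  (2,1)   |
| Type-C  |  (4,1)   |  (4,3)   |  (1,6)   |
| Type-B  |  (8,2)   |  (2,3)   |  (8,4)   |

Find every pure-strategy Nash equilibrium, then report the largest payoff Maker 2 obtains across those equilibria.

8

Both Type-A is a pure NE (Maker 1: 11 ≥ 8; Maker 2: 8 ≥ 3). Maker 2 gets 8.
Both Type-B is a pure NE (Maker 1: 8 ≥ 2; Maker 2: 4 ≥ 3). Maker 2 gets 4.
Every other cell has a profitable deviation for at least one player. Highest of {8, 4} is 8.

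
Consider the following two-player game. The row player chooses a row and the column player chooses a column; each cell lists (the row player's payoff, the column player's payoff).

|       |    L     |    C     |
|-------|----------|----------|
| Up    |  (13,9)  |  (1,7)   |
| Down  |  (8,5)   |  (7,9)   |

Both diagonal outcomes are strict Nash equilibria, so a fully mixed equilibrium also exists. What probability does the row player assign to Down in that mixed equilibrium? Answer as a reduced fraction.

1/3

The row player's mix p on Up must make the column player indifferent between L and C.
The column player's payoff from L: 9p + 5(1−p). From C: 7p + 9(1−p).
Set equal: 2p = 4(1−p) → p = 4/6 = 2/3.
Probability on Down is 1 − 2/3 = 1/3.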